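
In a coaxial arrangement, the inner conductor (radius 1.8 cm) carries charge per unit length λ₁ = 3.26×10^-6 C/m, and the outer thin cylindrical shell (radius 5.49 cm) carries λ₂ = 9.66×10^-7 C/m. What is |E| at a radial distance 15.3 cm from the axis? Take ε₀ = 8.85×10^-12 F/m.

Choose a coaxial cylinder of radius r = 15.3 cm (arbitrary length L) as the Gaussian surface (r > 5.49 cm, enclosing both).
λ_enc = λ₁ + λ₂ = (3.26×10^-6) + (9.66e-7) = 4.226×10^-6 C/m.
By Gauss's law (flux through the curved wall only), E·2πrL = λ_enc L/ε₀.
E = |λ_enc|/(2πε₀r) = (4.226e-6)/(2π·8.85×10^-12·0.153) = 4.97×10^5 N/C.

E ≈ 4.97×10^5 N/C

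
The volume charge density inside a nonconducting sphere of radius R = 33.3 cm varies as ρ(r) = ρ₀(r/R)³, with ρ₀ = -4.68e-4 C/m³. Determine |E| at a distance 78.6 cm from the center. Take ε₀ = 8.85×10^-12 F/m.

Symmetry ⇒ E = E(r) r̂. Gaussian sphere of radius r = 78.6 cm (r > R, all charge enclosed).
Q_enc = 4π ∫₀^R ρ₀(r'/R)^3 r'² dr' = 4πρ₀R³/6 = -3.619×10^-5 C.
Since E is radial and uniform over the Gaussian sphere, Φ = E·4πr² = Q_enc/ε₀.
E = |Q_enc|/(4πε₀r²) = (3.619e-5)/(4π·8.85×10^-12·(0.786)²) = 5.27e5 N/C.

5.27×10^5 V/m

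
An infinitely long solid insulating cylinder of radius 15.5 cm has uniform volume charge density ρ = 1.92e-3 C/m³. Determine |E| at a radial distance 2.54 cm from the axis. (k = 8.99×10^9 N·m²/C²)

By cylindrical symmetry E is radial; use a coaxial Gaussian cylinder of radius 2.54 cm and length L (r < R).
Enclosed charge per unit length: λ_enc = ρ·πr² = (1.92×10^-3)π(0.0254)² = 3.892×10^-6 C/m.
Since E is radial and uniform over the curved surface, Φ = E·2πrL = Q_enc/ε₀ = λ_enc L/ε₀.
E = 2k|λ_enc|/r = 2(8.99×10^9)(3.892×10^-6)/(0.0254) = 2.75e6 N/C.

2.75e6 N/C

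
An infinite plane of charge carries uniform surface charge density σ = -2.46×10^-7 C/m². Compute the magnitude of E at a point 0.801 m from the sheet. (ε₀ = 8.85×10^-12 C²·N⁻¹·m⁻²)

By planar symmetry E is perpendicular to the sheet and uniform; use a Gaussian pillbox with flat faces of area A on each side of the sheet.
Flux Φ = 2EA and Q_enc = σA, so 2EA = σA/ε₀ ⇒ E = |σ|/(2ε₀), independent of distance.
E = |σ|/(2ε₀) = (2.46e-7)/(2·8.85×10^-12) = 1.39×10^4 N/C.

|E| ≈ 1.39×10^4 N/C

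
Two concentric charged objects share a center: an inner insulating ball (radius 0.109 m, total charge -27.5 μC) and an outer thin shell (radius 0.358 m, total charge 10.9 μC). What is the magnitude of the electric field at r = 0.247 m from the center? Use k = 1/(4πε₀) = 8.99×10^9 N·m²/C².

Use a concentric Gaussian sphere at r = 0.247 m (between the bodies, 0.109 m < r < 0.358 m).
Only the inner charge is enclosed; the outer shell contributes nothing inside itself. Q_enc = -27.5 μC = -2.75×10^-5 C.
Gauss's law: E·4πr² = Q_enc/ε₀.
E = k|Q_enc|/r² = (8.99×10^9)(2.75×10^-5)/(0.247)² = 4.05e6 N/C.

4.05×10^6 N/C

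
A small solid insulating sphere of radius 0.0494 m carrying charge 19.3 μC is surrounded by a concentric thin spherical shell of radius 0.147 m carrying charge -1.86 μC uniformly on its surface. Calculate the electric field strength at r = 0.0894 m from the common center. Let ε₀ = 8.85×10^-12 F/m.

Symmetry ⇒ E = E(r) r̂. Gaussian sphere of radius r = 0.0894 m (between the bodies, 0.0494 m < r < 0.147 m).
The shell at 0.147 m lies outside the Gaussian surface, so Q_enc = 19.3 μC = 1.93e-5 C.
Since E is radial and uniform over the Gaussian sphere, Φ = E·4πr² = Q_enc/ε₀.
E = |Q_enc|/(4πε₀r²) = (1.93×10^-5)/(4π·8.85×10^-12·(0.0894)²) = 2.17×10^7 N/C.

2.17×10^7 N/C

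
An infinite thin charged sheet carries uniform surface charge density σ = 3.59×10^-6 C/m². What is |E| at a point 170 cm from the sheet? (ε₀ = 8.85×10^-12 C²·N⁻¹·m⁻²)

E = 2.03×10^5 N/C

By planar symmetry E is perpendicular to the sheet and uniform; use a Gaussian pillbox with flat faces of area A on each side of the sheet.
Flux Φ = 2EA and Q_enc = σA, so 2EA = σA/ε₀ ⇒ E = |σ|/(2ε₀), independent of distance.
E = |σ|/(2ε₀) = (3.59×10^-6)/(2·8.85×10^-12) = 2.03e5 N/C.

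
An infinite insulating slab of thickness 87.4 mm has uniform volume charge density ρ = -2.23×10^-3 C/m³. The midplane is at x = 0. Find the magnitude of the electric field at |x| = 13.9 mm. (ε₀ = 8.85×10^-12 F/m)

|E| = 3.50×10^6 N/C

By symmetry E is perpendicular to the slab. A Gaussian pillbox from −13.9 mm to +13.9 mm (face area A) lies entirely within the slab.
Q_enc = ρ·(2x)·A and flux = 2EA, so 2EA = 2ρxA/ε₀ ⇒ E = |ρ|x/ε₀.
E = (2.23e-3)(0.0139)/(8.85×10^-12) = 3.50×10^6 N/C.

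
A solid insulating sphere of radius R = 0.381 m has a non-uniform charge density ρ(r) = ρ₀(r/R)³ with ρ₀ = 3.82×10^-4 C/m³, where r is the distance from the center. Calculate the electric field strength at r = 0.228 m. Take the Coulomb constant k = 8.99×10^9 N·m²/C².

|E| = 3.51e5 V/m

Use a concentric Gaussian sphere at r = 0.228 m (r < R).
Integrate the density: Q_enc = 4π ∫₀^r ρ₀(r'/R)^3 r'² dr' = 4πρ₀ r^6/(6·R³) = 2.032e-6 C.
Since E is radial and uniform over the Gaussian sphere, Φ = E·4πr² = Q_enc/ε₀.
E = k|Q_enc|/r² = (8.99×10^9)(2.032e-6)/(0.228)² = 3.51×10^5 N/C.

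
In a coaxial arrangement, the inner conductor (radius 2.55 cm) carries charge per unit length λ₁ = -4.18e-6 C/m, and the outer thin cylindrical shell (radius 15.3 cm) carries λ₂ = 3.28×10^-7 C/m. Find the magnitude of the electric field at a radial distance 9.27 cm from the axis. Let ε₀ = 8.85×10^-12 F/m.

Choose a coaxial cylinder of radius r = 9.27 cm (arbitrary length L) as the Gaussian surface (between the conductors, 2.55 cm < r < 15.3 cm).
The shell at 15.3 cm lies outside the Gaussian surface, so λ_enc = λ₁ = -4.18×10^-6 C/m.
Gauss's law: E·2πrL = λ_enc L/ε₀.
E = |λ_enc|/(2πε₀r) = (4.18×10^-6)/(2π·8.85×10^-12·0.0927) = 8.11×10^5 N/C.

|E| ≈ 8.11×10^5 N/C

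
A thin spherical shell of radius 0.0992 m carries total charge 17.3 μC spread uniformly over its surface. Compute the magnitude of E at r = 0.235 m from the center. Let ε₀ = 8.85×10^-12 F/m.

E = 2.82×10^6 N/C

Symmetry ⇒ E = E(r) r̂. Gaussian sphere of radius r = 0.235 m (r > 0.0992 m).
The entire shell is enclosed: Q_enc = 1.73e-5 C.
By Gauss's law, ∮E·dA = E·4πr² = Q_enc/ε₀.
E = |Q_enc|/(4πε₀r²) = (1.73×10^-5)/(4π·8.85×10^-12·(0.235)²) = 2.82e6 N/C.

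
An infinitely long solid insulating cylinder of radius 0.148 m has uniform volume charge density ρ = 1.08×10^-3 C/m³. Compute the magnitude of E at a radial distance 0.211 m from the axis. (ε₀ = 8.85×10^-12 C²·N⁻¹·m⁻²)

Take a coaxial cylindrical Gaussian surface of radius r = 0.211 m and length L (r > 0.148 m, full cross-section enclosed).
λ_enc = ρ·πR² = (1.08e-3)π(0.148)² = 7.432×10^-5 C/m.
Gauss's law: E·2πrL = λ_enc L/ε₀.
E = |λ_enc|/(2πε₀r) = (7.432e-5)/(2π·8.85×10^-12·0.211) = 6.33×10^6 N/C.

E = 6.33e6 N/C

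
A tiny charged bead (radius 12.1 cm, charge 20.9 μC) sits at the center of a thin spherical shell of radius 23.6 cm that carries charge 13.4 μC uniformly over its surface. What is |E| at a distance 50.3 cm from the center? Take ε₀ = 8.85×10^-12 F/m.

|E| ≈ 1.22e6 V/m

Use a concentric Gaussian sphere at r = 50.3 cm (r > 23.6 cm, enclosing both).
Q_enc = (20.9 μC) + (13.4 μC) = 3.43×10^-5 C.
Gauss's law: E·4πr² = Q_enc/ε₀.
E = |Q_enc|/(4πε₀r²) = (3.43e-5)/(4π·8.85×10^-12·(0.503)²) = 1.22×10^6 N/C.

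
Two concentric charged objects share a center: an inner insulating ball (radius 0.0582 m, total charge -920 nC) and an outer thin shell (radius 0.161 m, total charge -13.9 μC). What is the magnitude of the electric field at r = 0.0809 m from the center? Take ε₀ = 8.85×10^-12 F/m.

1.26×10^6 V/m

Use a concentric Gaussian sphere at r = 0.0809 m (between the bodies, 0.0582 m < r < 0.161 m).
The shell at 0.161 m lies outside the Gaussian surface, so Q_enc = -920 nC = -9.20×10^-7 C.
Since E is radial and uniform over the Gaussian sphere, Φ = E·4πr² = Q_enc/ε₀.
E = |Q_enc|/(4πε₀r²) = (9.20×10^-7)/(4π·8.85×10^-12·(0.0809)²) = 1.26e6 N/C.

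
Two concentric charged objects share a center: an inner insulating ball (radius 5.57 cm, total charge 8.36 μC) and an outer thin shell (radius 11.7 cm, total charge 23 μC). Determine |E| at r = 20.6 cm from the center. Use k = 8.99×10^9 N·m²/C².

|E| ≈ 6.64×10^6 N/C

Use a concentric Gaussian sphere at r = 20.6 cm (r > 11.7 cm, enclosing both).
Q_enc = (8.36 μC) + (23 μC) = 3.136×10^-5 C.
Since E is radial and uniform over the Gaussian sphere, Φ = E·4πr² = Q_enc/ε₀.
E = k|Q_enc|/r² = (8.99×10^9)(3.136×10^-5)/(0.206)² = 6.64e6 N/C.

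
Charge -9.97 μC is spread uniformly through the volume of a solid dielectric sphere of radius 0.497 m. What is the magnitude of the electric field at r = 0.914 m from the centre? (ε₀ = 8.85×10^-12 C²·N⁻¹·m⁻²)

E = 1.07×10^5 N/C

By spherical symmetry E is radial; choose a Gaussian sphere of radius r = 0.914 m (r > R, so the entire charge is enclosed).
Q_enc = -9.97 μC = -9.97×10^-6 C.
By Gauss's law, ∮E·dA = E·4πr² = Q_enc/ε₀.
E = |Q_enc|/(4πε₀r²) = (9.97×10^-6)/(4π·8.85×10^-12·(0.914)²) = 1.07×10^5 N/C.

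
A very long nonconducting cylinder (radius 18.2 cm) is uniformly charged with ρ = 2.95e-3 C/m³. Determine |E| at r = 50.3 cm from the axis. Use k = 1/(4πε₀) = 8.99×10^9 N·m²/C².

Coaxial Gaussian cylinder, radius r = 50.3 cm, length L (r > 18.2 cm, full cross-section enclosed).
λ_enc = ρ·πR² = (2.95e-3)π(0.182)² = 3.07e-4 C/m.
By Gauss's law (flux through the curved wall only), E·2πrL = λ_enc L/ε₀.
E = 2k|λ_enc|/r = 2(8.99×10^9)(3.07e-4)/(0.503) = 1.10×10^7 N/C.

|E| ≈ 1.10×10^7 V/m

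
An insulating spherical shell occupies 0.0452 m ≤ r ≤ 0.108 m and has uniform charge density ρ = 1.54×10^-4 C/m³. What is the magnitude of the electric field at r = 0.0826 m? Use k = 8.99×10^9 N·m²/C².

By spherical symmetry E is radial; choose a Gaussian sphere of radius r = 0.0826 m (within the shell material, 0.0452 m < r < 0.108 m).
Enclosed charge is the volume from a to r: Q_enc = (4π/3)ρ(r³ − a³) = 3.04e-7 C.
Gauss's law: E·4πr² = Q_enc/ε₀.
E = k|Q_enc|/r² = (8.99×10^9)(3.04×10^-7)/(0.0826)² = 4.01×10^5 N/C.

E = 4.01×10^5 N/C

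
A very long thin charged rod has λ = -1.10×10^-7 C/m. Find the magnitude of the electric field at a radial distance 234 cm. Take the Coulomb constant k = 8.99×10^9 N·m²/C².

|E| = 845 N/C

Coaxial Gaussian cylinder, radius r = 234 cm, length L.
Q_enc = λL, so λ_enc = -1.10e-7 C/m.
By Gauss's law (flux through the curved wall only), E·2πrL = λ_enc L/ε₀.
E = 2k|λ_enc|/r = 2(8.99×10^9)(1.10×10^-7)/(2.34) = 845 N/C.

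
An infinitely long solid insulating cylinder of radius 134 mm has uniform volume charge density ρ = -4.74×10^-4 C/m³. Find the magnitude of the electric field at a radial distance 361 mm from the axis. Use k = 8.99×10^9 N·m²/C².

1.33×10^6 V/m

Choose a coaxial cylinder of radius r = 361 mm (arbitrary length L) as the Gaussian surface (r > 134 mm, full cross-section enclosed).
λ_enc = ρ·πR² = (-4.74×10^-4)π(0.134)² = -2.674×10^-5 C/m.
By Gauss's law (flux through the curved wall only), E·2πrL = λ_enc L/ε₀.
E = 2k|λ_enc|/r = 2(8.99×10^9)(2.674×10^-5)/(0.361) = 1.33×10^6 N/C.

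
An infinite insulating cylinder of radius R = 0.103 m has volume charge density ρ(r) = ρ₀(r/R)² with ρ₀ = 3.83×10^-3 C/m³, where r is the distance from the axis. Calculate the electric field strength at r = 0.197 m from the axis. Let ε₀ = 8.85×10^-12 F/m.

Choose a coaxial cylinder of radius r = 0.197 m (arbitrary length L) as the Gaussian surface (r > R, full charge per length enclosed).
λ_enc = 2π ∫₀^R ρ₀(r'/R)^2 r' dr' = 2πρ₀R²/4 = 6.383e-5 C/m.
Applying ∮E·dA = Q_enc/ε₀ with the end caps contributing no flux:
E = |λ_enc|/(2πε₀r) = (6.383×10^-5)/(2π·8.85×10^-12·0.197) = 5.83×10^6 N/C.

E ≈ 5.83×10^6 N/C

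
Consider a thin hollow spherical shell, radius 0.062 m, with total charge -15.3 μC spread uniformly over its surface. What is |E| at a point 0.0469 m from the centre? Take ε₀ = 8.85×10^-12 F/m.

E = 0 (no enclosed charge)

By spherical symmetry E is radial; choose a Gaussian sphere of radius r = 0.0469 m (inside the shell, r < 0.062 m).
All the charge is outside the Gaussian surface: Q_enc = 0, hence E = 0 everywhere inside the shell.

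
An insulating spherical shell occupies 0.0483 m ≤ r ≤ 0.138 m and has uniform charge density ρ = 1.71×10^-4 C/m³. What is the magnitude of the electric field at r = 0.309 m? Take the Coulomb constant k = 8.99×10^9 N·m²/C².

E = 1.70×10^5 V/m

Take a concentric spherical Gaussian surface of radius r = 0.309 m (r > 0.138 m, enclosing the whole shell).
Q_enc = ρ·(4π/3)(b³ − a³) = (1.71e-4)·(4π/3)·((0.138)³ − (0.0483)³) = 1.802e-6 C.
By Gauss's law, ∮E·dA = E·4πr² = Q_enc/ε₀.
E = k|Q_enc|/r² = (8.99×10^9)(1.802e-6)/(0.309)² = 1.70×10^5 N/C.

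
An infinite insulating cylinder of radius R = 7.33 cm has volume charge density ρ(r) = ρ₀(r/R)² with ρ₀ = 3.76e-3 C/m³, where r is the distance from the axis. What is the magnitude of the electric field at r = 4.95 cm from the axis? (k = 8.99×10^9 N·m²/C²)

|E| = 2.40e6 N/C

By cylindrical symmetry E is radial; use a coaxial Gaussian cylinder of radius 4.95 cm and length L (r < R).
λ_enc = ∫₀^r ρ(r')·2πr' dr' = (2πρ₀/R²)·r^4/4 = 6.60e-6 C/m.
Applying ∮E·dA = Q_enc/ε₀ with the end caps contributing no flux:
E = 2k|λ_enc|/r = 2(8.99×10^9)(6.60×10^-6)/(0.0495) = 2.40×10^6 N/C.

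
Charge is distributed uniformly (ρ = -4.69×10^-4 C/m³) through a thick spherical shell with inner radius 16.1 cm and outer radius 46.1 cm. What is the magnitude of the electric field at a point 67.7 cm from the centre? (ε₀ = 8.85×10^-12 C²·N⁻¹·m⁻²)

|E| = 3.62×10^6 V/m

Symmetry ⇒ E = E(r) r̂. Gaussian sphere of radius r = 67.7 cm (r > 46.1 cm, enclosing the whole shell).
Q_enc = ρ·(4π/3)(b³ − a³) = (-4.69e-4)·(4π/3)·((0.461)³ − (0.161)³) = -1.843e-4 C.
Gauss's law: E·4πr² = Q_enc/ε₀.
E = |Q_enc|/(4πε₀r²) = (1.843×10^-4)/(4π·8.85×10^-12·(0.677)²) = 3.62e6 N/C.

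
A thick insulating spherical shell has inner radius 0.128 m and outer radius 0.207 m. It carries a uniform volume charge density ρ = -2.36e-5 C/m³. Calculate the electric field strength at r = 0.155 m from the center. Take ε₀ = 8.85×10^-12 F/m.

E ≈ 6.02×10^4 N/C

Take a concentric spherical Gaussian surface of radius r = 0.155 m (within the shell material, 0.128 m < r < 0.207 m).
Only the shell between 0.128 m and r is enclosed: Q_enc = ρ·(4π/3)(r³ − a³) = (-2.36×10^-5)·(4π/3)·((0.155)³ − (0.128)³) = -1.608×10^-7 C.
By Gauss's law, ∮E·dA = E·4πr² = Q_enc/ε₀.
E = |Q_enc|/(4πε₀r²) = (1.608×10^-7)/(4π·8.85×10^-12·(0.155)²) = 6.02e4 N/C.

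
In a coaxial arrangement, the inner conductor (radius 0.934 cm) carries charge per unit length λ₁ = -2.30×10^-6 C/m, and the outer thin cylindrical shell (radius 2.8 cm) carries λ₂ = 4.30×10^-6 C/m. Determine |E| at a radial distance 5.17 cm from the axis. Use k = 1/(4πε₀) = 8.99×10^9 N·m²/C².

Coaxial Gaussian cylinder, radius r = 5.17 cm, length L (r > 2.8 cm, enclosing both).
λ_enc = λ₁ + λ₂ = (-2.30×10^-6) + (4.30×10^-6) = 2.00×10^-6 C/m.
By Gauss's law (flux through the curved wall only), E·2πrL = λ_enc L/ε₀.
E = 2k|λ_enc|/r = 2(8.99×10^9)(2.00×10^-6)/(0.0517) = 6.96e5 N/C.

E = 6.96e5 V/m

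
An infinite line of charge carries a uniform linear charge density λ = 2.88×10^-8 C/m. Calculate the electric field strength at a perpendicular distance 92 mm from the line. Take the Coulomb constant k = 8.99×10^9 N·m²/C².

By cylindrical symmetry E is radial; use a coaxial Gaussian cylinder of radius 92 mm and length L.
Q_enc = λL, so λ_enc = 2.88e-8 C/m.
By Gauss's law (flux through the curved wall only), E·2πrL = λ_enc L/ε₀.
E = 2k|λ_enc|/r = 2(8.99×10^9)(2.88×10^-8)/(0.092) = 5.63×10^3 N/C.

|E| = 5.63×10^3 V/m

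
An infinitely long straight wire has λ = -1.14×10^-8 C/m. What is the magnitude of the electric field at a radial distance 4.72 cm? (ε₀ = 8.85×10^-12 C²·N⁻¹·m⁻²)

Take a coaxial cylindrical Gaussian surface of radius r = 4.72 cm and length L.
Q_enc = λL, so λ_enc = -1.14×10^-8 C/m.
Since E is radial and uniform over the curved surface, Φ = E·2πrL = Q_enc/ε₀ = λ_enc L/ε₀.
E = |λ_enc|/(2πε₀r) = (1.14×10^-8)/(2π·8.85×10^-12·0.0472) = 4.34×10^3 N/C.

|E| ≈ 4.34×10^3 N/C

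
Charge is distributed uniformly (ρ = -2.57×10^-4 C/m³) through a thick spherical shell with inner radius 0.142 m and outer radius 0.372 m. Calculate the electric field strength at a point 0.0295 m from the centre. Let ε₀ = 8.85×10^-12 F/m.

|E| = 0 N/C

Symmetry ⇒ E = E(r) r̂. Gaussian sphere of radius r = 0.0295 m (r < 0.142 m, inside the empty cavity).
Q_enc = 0 (all charge lies at larger r); Gauss's law gives E = 0.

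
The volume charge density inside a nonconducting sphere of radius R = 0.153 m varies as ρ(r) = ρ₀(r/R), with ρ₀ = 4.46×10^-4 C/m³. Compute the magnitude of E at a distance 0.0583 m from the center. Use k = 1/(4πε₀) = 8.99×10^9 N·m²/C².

|E| = 2.80×10^5 V/m

By spherical symmetry E is radial; choose a Gaussian sphere of radius r = 0.0583 m (r < R).
Integrate the density: Q_enc = 4π ∫₀^r ρ₀(r'/R)^1 r'² dr' = 4πρ₀ r^4/(4·R) = 1.058×10^-7 C.
Gauss's law: E·4πr² = Q_enc/ε₀.
E = k|Q_enc|/r² = (8.99×10^9)(1.058×10^-7)/(0.0583)² = 2.80e5 N/C.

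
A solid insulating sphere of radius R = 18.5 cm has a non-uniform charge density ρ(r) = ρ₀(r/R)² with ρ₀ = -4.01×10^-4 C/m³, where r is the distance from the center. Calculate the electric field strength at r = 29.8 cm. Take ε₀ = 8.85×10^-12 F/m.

Use a concentric Gaussian sphere at r = 29.8 cm (r > R, all charge enclosed).
Q_enc = 4π ∫₀^R ρ₀(r'/R)^2 r'² dr' = 4πρ₀R³/5 = -6.381e-6 C.
Applying ∮E·dA = Q_enc/ε₀ with Φ = E(4πr²):
E = |Q_enc|/(4πε₀r²) = (6.381×10^-6)/(4π·8.85×10^-12·(0.298)²) = 6.46×10^5 N/C.

|E| ≈ 6.46e5 N/C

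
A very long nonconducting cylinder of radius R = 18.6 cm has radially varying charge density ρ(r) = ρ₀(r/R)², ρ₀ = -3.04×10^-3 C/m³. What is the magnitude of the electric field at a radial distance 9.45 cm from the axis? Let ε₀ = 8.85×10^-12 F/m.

|E| ≈ 2.09×10^6 N/C

By cylindrical symmetry E is radial; use a coaxial Gaussian cylinder of radius 9.45 cm and length L (r < R).
λ_enc = ∫₀^r ρ(r')·2πr' dr' = (2πρ₀/R²)·r^4/4 = -1.101×10^-5 C/m.
By Gauss's law (flux through the curved wall only), E·2πrL = λ_enc L/ε₀.
E = |λ_enc|/(2πε₀r) = (1.101e-5)/(2π·8.85×10^-12·0.0945) = 2.09×10^6 N/C.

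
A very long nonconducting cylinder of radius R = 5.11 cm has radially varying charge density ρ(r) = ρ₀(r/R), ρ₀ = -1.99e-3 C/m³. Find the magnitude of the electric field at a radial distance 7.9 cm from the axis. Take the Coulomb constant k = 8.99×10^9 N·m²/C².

E ≈ 2.48e6 N/C

Take a coaxial cylindrical Gaussian surface of radius r = 7.9 cm and length L (r > R, full charge per length enclosed).
λ_enc = 2π ∫₀^R ρ₀(r'/R)^1 r' dr' = 2πρ₀R²/3 = -1.088×10^-5 C/m.
Since E is radial and uniform over the curved surface, Φ = E·2πrL = Q_enc/ε₀ = λ_enc L/ε₀.
E = 2k|λ_enc|/r = 2(8.99×10^9)(1.088×10^-5)/(0.079) = 2.48×10^6 N/C.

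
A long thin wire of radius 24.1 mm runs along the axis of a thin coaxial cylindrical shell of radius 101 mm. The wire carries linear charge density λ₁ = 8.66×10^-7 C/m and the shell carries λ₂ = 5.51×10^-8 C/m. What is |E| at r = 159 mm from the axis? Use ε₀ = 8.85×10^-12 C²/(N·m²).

|E| = 1.04e5 N/C

By cylindrical symmetry E is radial; use a coaxial Gaussian cylinder of radius 159 mm and length L (r > 101 mm, enclosing both).
λ_enc = λ₁ + λ₂ = (8.66e-7) + (5.51e-8) = 9.211×10^-7 C/m.
Applying ∮E·dA = Q_enc/ε₀ with the end caps contributing no flux:
E = |λ_enc|/(2πε₀r) = (9.211e-7)/(2π·8.85×10^-12·0.159) = 1.04×10^5 N/C.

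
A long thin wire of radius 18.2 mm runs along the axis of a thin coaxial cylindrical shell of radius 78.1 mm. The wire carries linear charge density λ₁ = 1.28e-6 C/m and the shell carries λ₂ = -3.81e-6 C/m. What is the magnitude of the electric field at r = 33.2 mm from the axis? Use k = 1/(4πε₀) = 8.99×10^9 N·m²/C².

Take a coaxial cylindrical Gaussian surface of radius r = 33.2 mm and length L (between the conductors, 18.2 mm < r < 78.1 mm).
The shell at 78.1 mm lies outside the Gaussian surface, so λ_enc = λ₁ = 1.28e-6 C/m.
Applying ∮E·dA = Q_enc/ε₀ with the end caps contributing no flux:
E = 2k|λ_enc|/r = 2(8.99×10^9)(1.28e-6)/(0.0332) = 6.93×10^5 N/C.

E ≈ 6.93×10^5 V/m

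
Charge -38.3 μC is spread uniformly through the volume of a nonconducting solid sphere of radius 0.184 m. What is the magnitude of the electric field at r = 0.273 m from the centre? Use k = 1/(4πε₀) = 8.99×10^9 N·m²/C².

E ≈ 4.62×10^6 N/C

By spherical symmetry E is radial; choose a Gaussian sphere of radius r = 0.273 m (r > R, so the entire charge is enclosed).
Q_enc = -38.3 μC = -3.83×10^-5 C.
Gauss's law: E·4πr² = Q_enc/ε₀.
E = k|Q_enc|/r² = (8.99×10^9)(3.83×10^-5)/(0.273)² = 4.62×10^6 N/C.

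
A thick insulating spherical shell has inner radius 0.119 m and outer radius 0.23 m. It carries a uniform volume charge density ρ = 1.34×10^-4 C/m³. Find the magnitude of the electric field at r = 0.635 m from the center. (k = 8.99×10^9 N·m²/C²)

Symmetry ⇒ E = E(r) r̂. Gaussian sphere of radius r = 0.635 m (r > 0.23 m, enclosing the whole shell).
Q_enc = ρ·(4π/3)(b³ − a³) = (1.34×10^-4)·(4π/3)·((0.23)³ − (0.119)³) = 5.883×10^-6 C.
Gauss's law: E·4πr² = Q_enc/ε₀.
E = k|Q_enc|/r² = (8.99×10^9)(5.883×10^-6)/(0.635)² = 1.31×10^5 N/C.

E = 1.31×10^5 V/m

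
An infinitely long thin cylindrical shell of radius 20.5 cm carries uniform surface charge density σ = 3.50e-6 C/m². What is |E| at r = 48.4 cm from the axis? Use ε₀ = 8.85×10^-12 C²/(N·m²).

E ≈ 1.68e5 N/C

Choose a coaxial cylinder of radius r = 48.4 cm (arbitrary length L) as the Gaussian surface (r > 20.5 cm).
The whole shell is enclosed: λ_enc = σ·2πR = (3.50×10^-6)·2π·(0.205) = 4.508×10^-6 C/m.
Since E is radial and uniform over the curved surface, Φ = E·2πrL = Q_enc/ε₀ = λ_enc L/ε₀.
E = |λ_enc|/(2πε₀r) = (4.508×10^-6)/(2π·8.85×10^-12·0.484) = 1.68e5 N/C.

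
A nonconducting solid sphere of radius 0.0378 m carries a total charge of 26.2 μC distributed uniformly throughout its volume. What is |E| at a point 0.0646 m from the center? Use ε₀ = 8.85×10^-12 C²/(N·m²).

Use a concentric Gaussian sphere at r = 0.0646 m (r > R, so the entire charge is enclosed).
Q_enc = 26.2 μC = 2.62×10^-5 C.
By Gauss's law, ∮E·dA = E·4πr² = Q_enc/ε₀.
E = |Q_enc|/(4πε₀r²) = (2.62e-5)/(4π·8.85×10^-12·(0.0646)²) = 5.65×10^7 N/C.

5.65×10^7 V/m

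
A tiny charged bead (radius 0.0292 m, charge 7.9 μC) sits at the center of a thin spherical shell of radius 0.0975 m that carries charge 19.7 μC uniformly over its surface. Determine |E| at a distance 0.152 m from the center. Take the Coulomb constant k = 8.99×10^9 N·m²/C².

Take a concentric spherical Gaussian surface of radius r = 0.152 m (r > 0.0975 m, enclosing both).
Q_enc = (7.9 μC) + (19.7 μC) = 2.76e-5 C.
Gauss's law: E·4πr² = Q_enc/ε₀.
E = k|Q_enc|/r² = (8.99×10^9)(2.76e-5)/(0.152)² = 1.07×10^7 N/C.

1.07e7 N/C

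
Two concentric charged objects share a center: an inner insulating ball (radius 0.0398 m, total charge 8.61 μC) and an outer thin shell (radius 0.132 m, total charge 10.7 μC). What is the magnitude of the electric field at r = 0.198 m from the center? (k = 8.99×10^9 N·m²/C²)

Symmetry ⇒ E = E(r) r̂. Gaussian sphere of radius r = 0.198 m (r > 0.132 m, enclosing both).
Q_enc = (8.61 μC) + (10.7 μC) = 1.931e-5 C.
Applying ∮E·dA = Q_enc/ε₀ with Φ = E(4πr²):
E = k|Q_enc|/r² = (8.99×10^9)(1.931×10^-5)/(0.198)² = 4.43×10^6 N/C.

|E| = 4.43e6 N/C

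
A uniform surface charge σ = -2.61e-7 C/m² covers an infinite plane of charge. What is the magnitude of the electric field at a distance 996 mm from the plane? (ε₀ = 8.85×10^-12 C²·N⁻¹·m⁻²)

|E| ≈ 1.47×10^4 V/m

By planar symmetry E is perpendicular to the sheet and uniform; use a Gaussian pillbox with flat faces of area A on each side of the sheet.
Only the two end caps contribute flux: Φ = 2EA. With Q_enc = σA, Gauss's law gives E = |σ|/(2ε₀).
E = |σ|/(2ε₀) = (2.61×10^-7)/(2·8.85×10^-12) = 1.47×10^4 N/C.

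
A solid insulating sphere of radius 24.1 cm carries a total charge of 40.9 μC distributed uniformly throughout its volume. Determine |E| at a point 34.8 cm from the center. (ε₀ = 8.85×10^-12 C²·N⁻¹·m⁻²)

|E| ≈ 3.04×10^6 N/C

Symmetry ⇒ E = E(r) r̂. Gaussian sphere of radius r = 34.8 cm (r > R, so the entire charge is enclosed).
Q_enc = 40.9 μC = 4.09×10^-5 C.
By Gauss's law, ∮E·dA = E·4πr² = Q_enc/ε₀.
E = |Q_enc|/(4πε₀r²) = (4.09e-5)/(4π·8.85×10^-12·(0.348)²) = 3.04×10^6 N/C.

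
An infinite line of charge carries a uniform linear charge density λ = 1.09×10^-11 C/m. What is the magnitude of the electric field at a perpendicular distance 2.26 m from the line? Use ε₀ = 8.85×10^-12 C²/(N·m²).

E = 8.67×10^-2 N/C

Coaxial Gaussian cylinder, radius r = 2.26 m, length L.
Q_enc = λL, so λ_enc = 1.09×10^-11 C/m.
Applying ∮E·dA = Q_enc/ε₀ with the end caps contributing no flux:
E = |λ_enc|/(2πε₀r) = (1.09×10^-11)/(2π·8.85×10^-12·2.26) = 8.67×10^-2 N/C.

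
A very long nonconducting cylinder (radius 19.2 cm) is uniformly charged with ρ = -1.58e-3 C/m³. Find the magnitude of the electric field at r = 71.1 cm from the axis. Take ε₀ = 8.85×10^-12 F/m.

Take a coaxial cylindrical Gaussian surface of radius r = 71.1 cm and length L (r > 19.2 cm, full cross-section enclosed).
λ_enc = ρ·πR² = (-1.58×10^-3)π(0.192)² = -1.83×10^-4 C/m.
By Gauss's law (flux through the curved wall only), E·2πrL = λ_enc L/ε₀.
E = |λ_enc|/(2πε₀r) = (1.83e-4)/(2π·8.85×10^-12·0.711) = 4.63e6 N/C.

|E| = 4.63×10^6 N/C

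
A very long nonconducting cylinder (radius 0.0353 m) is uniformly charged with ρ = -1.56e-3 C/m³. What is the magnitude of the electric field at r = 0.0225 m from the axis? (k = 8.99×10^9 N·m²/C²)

Coaxial Gaussian cylinder, radius r = 0.0225 m, length L (r < R).
Enclosed charge per unit length: λ_enc = ρ·πr² = (-1.56×10^-3)π(0.0225)² = -2.481e-6 C/m.
Since E is radial and uniform over the curved surface, Φ = E·2πrL = Q_enc/ε₀ = λ_enc L/ε₀.
E = 2k|λ_enc|/r = 2(8.99×10^9)(2.481e-6)/(0.0225) = 1.98e6 N/C.

|E| ≈ 1.98×10^6 N/C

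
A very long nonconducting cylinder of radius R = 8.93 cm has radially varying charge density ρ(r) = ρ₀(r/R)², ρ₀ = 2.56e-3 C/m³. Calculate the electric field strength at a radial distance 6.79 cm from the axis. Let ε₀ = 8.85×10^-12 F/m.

|E| = 2.84e6 N/C

Coaxial Gaussian cylinder, radius r = 6.79 cm, length L (r < R).
λ_enc = ∫₀^r ρ(r')·2πr' dr' = (2πρ₀/R²)·r^4/4 = 1.072e-5 C/m.
Gauss's law: E·2πrL = λ_enc L/ε₀.
E = |λ_enc|/(2πε₀r) = (1.072×10^-5)/(2π·8.85×10^-12·0.0679) = 2.84e6 N/C.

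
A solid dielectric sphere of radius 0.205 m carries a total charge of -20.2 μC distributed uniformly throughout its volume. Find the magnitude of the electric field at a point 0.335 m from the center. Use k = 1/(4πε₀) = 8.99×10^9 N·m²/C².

Symmetry ⇒ E = E(r) r̂. Gaussian sphere of radius r = 0.335 m (r > R, so the entire charge is enclosed).
Q_enc = -20.2 μC = -2.02×10^-5 C.
Gauss's law: E·4πr² = Q_enc/ε₀.
E = k|Q_enc|/r² = (8.99×10^9)(2.02e-5)/(0.335)² = 1.62×10^6 N/C.

E ≈ 1.62×10^6 N/C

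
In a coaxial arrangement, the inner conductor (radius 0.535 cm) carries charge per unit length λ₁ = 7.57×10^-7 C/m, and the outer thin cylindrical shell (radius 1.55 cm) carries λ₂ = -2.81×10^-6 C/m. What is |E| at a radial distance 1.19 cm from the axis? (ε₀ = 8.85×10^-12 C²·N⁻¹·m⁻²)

|E| = 1.14e6 N/C

Choose a coaxial cylinder of radius r = 1.19 cm (arbitrary length L) as the Gaussian surface (between the conductors, 0.535 cm < r < 1.55 cm).
Only the inner wire is enclosed; the outer shell contributes nothing inside itself. λ_enc = λ₁ = 7.57×10^-7 C/m.
Applying ∮E·dA = Q_enc/ε₀ with the end caps contributing no flux:
E = |λ_enc|/(2πε₀r) = (7.57e-7)/(2π·8.85×10^-12·0.0119) = 1.14×10^6 N/C.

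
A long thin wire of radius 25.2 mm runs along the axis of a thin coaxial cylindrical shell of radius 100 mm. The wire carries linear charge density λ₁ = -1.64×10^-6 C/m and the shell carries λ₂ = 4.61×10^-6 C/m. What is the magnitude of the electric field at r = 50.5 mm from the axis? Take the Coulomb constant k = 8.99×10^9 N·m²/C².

By cylindrical symmetry E is radial; use a coaxial Gaussian cylinder of radius 50.5 mm and length L (between the conductors, 25.2 mm < r < 100 mm).
The shell at 100 mm lies outside the Gaussian surface, so λ_enc = λ₁ = -1.64×10^-6 C/m.
Since E is radial and uniform over the curved surface, Φ = E·2πrL = Q_enc/ε₀ = λ_enc L/ε₀.
E = 2k|λ_enc|/r = 2(8.99×10^9)(1.64×10^-6)/(0.0505) = 5.84×10^5 N/C.

E ≈ 5.84e5 V/m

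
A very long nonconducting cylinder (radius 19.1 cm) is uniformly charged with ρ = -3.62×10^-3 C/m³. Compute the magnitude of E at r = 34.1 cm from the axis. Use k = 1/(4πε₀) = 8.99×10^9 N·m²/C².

Choose a coaxial cylinder of radius r = 34.1 cm (arbitrary length L) as the Gaussian surface (r > 19.1 cm, full cross-section enclosed).
λ_enc = ρ·πR² = (-3.62×10^-3)π(0.191)² = -4.149×10^-4 C/m.
Applying ∮E·dA = Q_enc/ε₀ with the end caps contributing no flux:
E = 2k|λ_enc|/r = 2(8.99×10^9)(4.149×10^-4)/(0.341) = 2.19×10^7 N/C.

E = 2.19×10^7 V/m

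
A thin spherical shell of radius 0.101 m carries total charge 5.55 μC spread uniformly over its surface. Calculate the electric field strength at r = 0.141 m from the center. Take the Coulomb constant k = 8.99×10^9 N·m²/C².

E ≈ 2.51×10^6 N/C

Symmetry ⇒ E = E(r) r̂. Gaussian sphere of radius r = 0.141 m (r > 0.101 m).
The entire shell is enclosed: Q_enc = 5.55e-6 C.
Applying ∮E·dA = Q_enc/ε₀ with Φ = E(4πr²):
E = k|Q_enc|/r² = (8.99×10^9)(5.55×10^-6)/(0.141)² = 2.51×10^6 N/C.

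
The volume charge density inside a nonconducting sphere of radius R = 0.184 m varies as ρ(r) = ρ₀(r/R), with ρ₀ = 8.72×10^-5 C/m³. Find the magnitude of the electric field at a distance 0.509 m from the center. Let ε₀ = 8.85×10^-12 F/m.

E = 5.92×10^4 N/C

Use a concentric Gaussian sphere at r = 0.509 m (r > R, all charge enclosed).
Q_enc = 4π ∫₀^R ρ₀(r'/R)^1 r'² dr' = 4πρ₀R³/4 = 1.707×10^-6 C.
Applying ∮E·dA = Q_enc/ε₀ with Φ = E(4πr²):
E = |Q_enc|/(4πε₀r²) = (1.707e-6)/(4π·8.85×10^-12·(0.509)²) = 5.92×10^4 N/C.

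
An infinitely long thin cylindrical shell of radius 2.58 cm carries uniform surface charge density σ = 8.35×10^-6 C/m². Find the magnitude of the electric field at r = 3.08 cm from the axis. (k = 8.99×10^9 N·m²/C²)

Take a coaxial cylindrical Gaussian surface of radius r = 3.08 cm and length L (r > 2.58 cm).
The whole shell is enclosed: λ_enc = σ·2πR = (8.35×10^-6)·2π·(0.0258) = 1.354×10^-6 C/m.
Gauss's law: E·2πrL = λ_enc L/ε₀.
E = 2k|λ_enc|/r = 2(8.99×10^9)(1.354e-6)/(0.0308) = 7.90×10^5 N/C.

|E| = 7.90e5 V/m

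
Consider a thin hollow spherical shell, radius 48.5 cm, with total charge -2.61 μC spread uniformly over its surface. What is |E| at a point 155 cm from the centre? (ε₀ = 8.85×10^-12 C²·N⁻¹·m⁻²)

E ≈ 9.77e3 V/m

Symmetry ⇒ E = E(r) r̂. Gaussian sphere of radius r = 155 cm (r > 48.5 cm).
The entire shell is enclosed: Q_enc = -2.61×10^-6 C.
By Gauss's law, ∮E·dA = E·4πr² = Q_enc/ε₀.
E = |Q_enc|/(4πε₀r²) = (2.61e-6)/(4π·8.85×10^-12·(1.55)²) = 9.77×10^3 N/C.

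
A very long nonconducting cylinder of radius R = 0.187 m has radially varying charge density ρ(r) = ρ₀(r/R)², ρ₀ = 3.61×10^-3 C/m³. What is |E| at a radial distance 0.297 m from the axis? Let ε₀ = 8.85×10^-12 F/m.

Take a coaxial cylindrical Gaussian surface of radius r = 0.297 m and length L (r > R, full charge per length enclosed).
λ_enc = 2π ∫₀^R ρ₀(r'/R)^2 r' dr' = 2πρ₀R²/4 = 1.983e-4 C/m.
Gauss's law: E·2πrL = λ_enc L/ε₀.
E = |λ_enc|/(2πε₀r) = (1.983×10^-4)/(2π·8.85×10^-12·0.297) = 1.20×10^7 N/C.

E ≈ 1.20e7 V/m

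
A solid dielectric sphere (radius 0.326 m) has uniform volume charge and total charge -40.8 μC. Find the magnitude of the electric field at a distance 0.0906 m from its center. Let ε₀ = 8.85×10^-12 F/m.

9.59×10^5 N/C

Use a concentric Gaussian sphere at r = 0.0906 m (r < R).
Only the charge within r is enclosed: Q_enc = Q·(r/R)³ = (-40.8 μC)·(0.0906 m/0.326 m)³ = -8.758e-7 C.
Gauss's law: E·4πr² = Q_enc/ε₀.
E = |Q_enc|/(4πε₀r²) = (8.758×10^-7)/(4π·8.85×10^-12·(0.0906)²) = 9.59e5 N/C.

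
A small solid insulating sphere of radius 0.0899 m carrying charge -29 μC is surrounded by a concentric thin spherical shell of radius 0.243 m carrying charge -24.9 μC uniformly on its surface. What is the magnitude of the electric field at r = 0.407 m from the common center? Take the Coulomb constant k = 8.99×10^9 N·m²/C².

By spherical symmetry E is radial; choose a Gaussian sphere of radius r = 0.407 m (r > 0.243 m, enclosing both).
Q_enc = (-29 μC) + (-24.9 μC) = -5.39e-5 C.
Gauss's law: E·4πr² = Q_enc/ε₀.
E = k|Q_enc|/r² = (8.99×10^9)(5.39e-5)/(0.407)² = 2.93e6 N/C.

E = 2.93×10^6 N/C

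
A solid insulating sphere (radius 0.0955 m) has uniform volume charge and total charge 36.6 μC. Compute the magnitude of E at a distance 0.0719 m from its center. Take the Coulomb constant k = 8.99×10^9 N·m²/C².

|E| = 2.72×10^7 N/C

Take a concentric spherical Gaussian surface of radius r = 0.0719 m (r < R).
For a uniform sphere the enclosed fraction is (r/R)³, so Q_enc = (36.6 μC)(0.0719/0.0955)³ = 1.562×10^-5 C.
Applying ∮E·dA = Q_enc/ε₀ with Φ = E(4πr²):
E = k|Q_enc|/r² = (8.99×10^9)(1.562e-5)/(0.0719)² = 2.72×10^7 N/C.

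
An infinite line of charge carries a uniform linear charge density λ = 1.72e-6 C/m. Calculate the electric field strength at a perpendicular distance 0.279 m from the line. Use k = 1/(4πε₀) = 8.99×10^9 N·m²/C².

E = 1.11e5 V/m

Take a coaxial cylindrical Gaussian surface of radius r = 0.279 m and length L.
Q_enc = λL, so λ_enc = 1.72e-6 C/m.
Gauss's law: E·2πrL = λ_enc L/ε₀.
E = 2k|λ_enc|/r = 2(8.99×10^9)(1.72×10^-6)/(0.279) = 1.11×10^5 N/C.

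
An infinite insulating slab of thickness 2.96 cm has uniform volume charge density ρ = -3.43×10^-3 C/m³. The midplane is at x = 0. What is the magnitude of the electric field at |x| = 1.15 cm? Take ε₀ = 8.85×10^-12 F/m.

E = 4.46×10^6 N/C

By symmetry E is perpendicular to the slab. A Gaussian pillbox from −1.15 cm to +1.15 cm (face area A) lies entirely within the slab.
Q_enc = ρ·(2x)·A and flux = 2EA, so 2EA = 2ρxA/ε₀ ⇒ E = |ρ|x/ε₀.
E = (3.43e-3)(0.0115)/(8.85×10^-12) = 4.46×10^6 N/C.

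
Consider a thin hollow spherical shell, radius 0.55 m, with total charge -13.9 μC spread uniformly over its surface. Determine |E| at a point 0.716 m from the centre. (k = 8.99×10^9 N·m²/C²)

E ≈ 2.44×10^5 N/C

Take a concentric spherical Gaussian surface of radius r = 0.716 m (r > 0.55 m).
The entire shell is enclosed: Q_enc = -1.39×10^-5 C.
Since E is radial and uniform over the Gaussian sphere, Φ = E·4πr² = Q_enc/ε₀.
E = k|Q_enc|/r² = (8.99×10^9)(1.39×10^-5)/(0.716)² = 2.44×10^5 N/C.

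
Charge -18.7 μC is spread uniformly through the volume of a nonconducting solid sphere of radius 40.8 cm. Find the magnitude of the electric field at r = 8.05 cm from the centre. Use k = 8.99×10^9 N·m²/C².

Use a concentric Gaussian sphere at r = 8.05 cm (r < R).
Only the charge within r is enclosed: Q_enc = Q·(r/R)³ = (-18.7 μC)·(8.05 cm/40.8 cm)³ = -1.436×10^-7 C.
By Gauss's law, ∮E·dA = E·4πr² = Q_enc/ε₀.
E = k|Q_enc|/r² = (8.99×10^9)(1.436×10^-7)/(0.0805)² = 1.99×10^5 N/C.

|E| = 1.99×10^5 N/C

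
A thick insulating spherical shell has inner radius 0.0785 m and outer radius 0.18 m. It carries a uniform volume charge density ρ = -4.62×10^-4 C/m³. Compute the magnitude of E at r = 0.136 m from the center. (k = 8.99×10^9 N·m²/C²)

E ≈ 1.91×10^6 N/C

Symmetry ⇒ E = E(r) r̂. Gaussian sphere of radius r = 0.136 m (within the shell material, 0.0785 m < r < 0.18 m).
Enclosed charge is the volume from a to r: Q_enc = (4π/3)ρ(r³ − a³) = -3.932×10^-6 C.
Since E is radial and uniform over the Gaussian sphere, Φ = E·4πr² = Q_enc/ε₀.
E = k|Q_enc|/r² = (8.99×10^9)(3.932×10^-6)/(0.136)² = 1.91×10^6 N/C.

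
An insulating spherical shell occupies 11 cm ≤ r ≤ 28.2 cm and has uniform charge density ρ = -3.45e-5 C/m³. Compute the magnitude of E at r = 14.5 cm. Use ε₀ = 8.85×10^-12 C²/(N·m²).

1.06×10^5 N/C

Symmetry ⇒ E = E(r) r̂. Gaussian sphere of radius r = 14.5 cm (within the shell material, 11 cm < r < 28.2 cm).
Only the shell between 11 cm and r is enclosed: Q_enc = ρ·(4π/3)(r³ − a³) = (-3.45e-5)·(4π/3)·((0.145)³ − (0.11)³) = -2.482e-7 C.
Since E is radial and uniform over the Gaussian sphere, Φ = E·4πr² = Q_enc/ε₀.
E = |Q_enc|/(4πε₀r²) = (2.482×10^-7)/(4π·8.85×10^-12·(0.145)²) = 1.06×10^5 N/C.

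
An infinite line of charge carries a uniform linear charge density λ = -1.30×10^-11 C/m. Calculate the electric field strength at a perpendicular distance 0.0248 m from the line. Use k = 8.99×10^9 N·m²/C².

9.43 V/m

Choose a coaxial cylinder of radius r = 0.0248 m (arbitrary length L) as the Gaussian surface.
Q_enc = λL, so λ_enc = -1.30×10^-11 C/m.
Since E is radial and uniform over the curved surface, Φ = E·2πrL = Q_enc/ε₀ = λ_enc L/ε₀.
E = 2k|λ_enc|/r = 2(8.99×10^9)(1.30e-11)/(0.0248) = 9.43 N/C.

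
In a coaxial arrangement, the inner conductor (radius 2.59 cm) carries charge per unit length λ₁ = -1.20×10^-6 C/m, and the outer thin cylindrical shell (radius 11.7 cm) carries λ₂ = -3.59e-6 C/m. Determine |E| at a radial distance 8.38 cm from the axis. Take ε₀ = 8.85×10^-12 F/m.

E ≈ 2.58e5 N/C

Coaxial Gaussian cylinder, radius r = 8.38 cm, length L (between the conductors, 2.59 cm < r < 11.7 cm).
Only the inner wire is enclosed; the outer shell contributes nothing inside itself. λ_enc = λ₁ = -1.20e-6 C/m.
Applying ∮E·dA = Q_enc/ε₀ with the end caps contributing no flux:
E = |λ_enc|/(2πε₀r) = (1.20e-6)/(2π·8.85×10^-12·0.0838) = 2.58×10^5 N/C.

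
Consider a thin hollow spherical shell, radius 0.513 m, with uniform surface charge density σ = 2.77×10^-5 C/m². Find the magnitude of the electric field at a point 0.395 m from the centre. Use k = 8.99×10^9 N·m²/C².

E = 0 (no enclosed charge)

By spherical symmetry E is radial; choose a Gaussian sphere of radius r = 0.395 m (inside the shell, r < 0.513 m).
All the charge is outside the Gaussian surface: Q_enc = 0, hence E = 0 everywhere inside the shell.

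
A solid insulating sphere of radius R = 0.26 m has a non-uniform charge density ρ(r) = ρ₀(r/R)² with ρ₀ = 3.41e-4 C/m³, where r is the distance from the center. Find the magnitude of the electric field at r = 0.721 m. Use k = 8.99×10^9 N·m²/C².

E ≈ 2.60×10^5 V/m

Symmetry ⇒ E = E(r) r̂. Gaussian sphere of radius r = 0.721 m (r > R, all charge enclosed).
Q_enc = 4π ∫₀^R ρ₀(r'/R)^2 r'² dr' = 4πρ₀R³/5 = 1.506×10^-5 C.
Since E is radial and uniform over the Gaussian sphere, Φ = E·4πr² = Q_enc/ε₀.
E = k|Q_enc|/r² = (8.99×10^9)(1.506×10^-5)/(0.721)² = 2.60×10^5 N/C.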